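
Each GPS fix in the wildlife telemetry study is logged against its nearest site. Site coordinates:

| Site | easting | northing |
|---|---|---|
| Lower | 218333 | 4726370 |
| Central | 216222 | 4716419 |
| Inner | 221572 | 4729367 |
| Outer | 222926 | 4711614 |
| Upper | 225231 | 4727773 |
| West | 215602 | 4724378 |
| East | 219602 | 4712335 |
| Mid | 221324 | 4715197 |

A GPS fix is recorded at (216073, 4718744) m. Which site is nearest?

Squared distances to each site:
Lower: 63263476.000; Central: 5427826.000; Inner: 143087130.000; Outer: 97800509.000; Upper: 165391805.000; West: 31963797.000; East: 53529122.000; Mid: 40154210.000.
Minimum at Central.

Central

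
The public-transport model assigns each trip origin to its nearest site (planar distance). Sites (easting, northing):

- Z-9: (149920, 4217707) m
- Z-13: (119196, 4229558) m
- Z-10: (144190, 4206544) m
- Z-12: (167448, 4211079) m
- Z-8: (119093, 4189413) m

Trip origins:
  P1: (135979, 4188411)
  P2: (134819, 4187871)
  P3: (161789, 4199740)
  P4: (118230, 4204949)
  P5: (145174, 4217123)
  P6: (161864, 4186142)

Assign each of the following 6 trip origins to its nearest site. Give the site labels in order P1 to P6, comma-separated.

Z-8, Z-8, Z-12, Z-8, Z-9, Z-12

P1 → Z-8 (d²=286141000.00)
P2 → Z-8 (d²=249684840.00)
P3 → Z-12 (d²=160597202.00)
P4 → Z-8 (d²=242112065.00)
P5 → Z-9 (d²=22865572.00)
P6 → Z-12 (d²=653035025.00)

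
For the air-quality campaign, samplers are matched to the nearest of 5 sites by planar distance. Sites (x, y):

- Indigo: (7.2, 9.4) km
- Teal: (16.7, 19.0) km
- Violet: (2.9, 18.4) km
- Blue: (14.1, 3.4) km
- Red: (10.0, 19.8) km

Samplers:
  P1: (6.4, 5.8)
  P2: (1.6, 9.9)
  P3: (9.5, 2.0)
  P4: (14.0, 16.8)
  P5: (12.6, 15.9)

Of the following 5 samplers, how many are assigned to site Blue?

1

P1 → Indigo
P2 → Indigo
P3 → Blue
P4 → Teal
P5 → Red
1 of the 5 goes to Blue.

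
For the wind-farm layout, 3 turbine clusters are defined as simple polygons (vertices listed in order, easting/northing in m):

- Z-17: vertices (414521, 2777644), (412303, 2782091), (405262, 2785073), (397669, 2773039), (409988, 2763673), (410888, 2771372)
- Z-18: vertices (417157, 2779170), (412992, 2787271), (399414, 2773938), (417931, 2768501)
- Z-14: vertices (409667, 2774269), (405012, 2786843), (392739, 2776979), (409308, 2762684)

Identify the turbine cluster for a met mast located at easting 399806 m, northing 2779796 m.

Cast a ray rightward from (399806, 2779796). For each polygon, the edges (by vertex number in listed order) whose endpoints lie on opposite sides of northing = 2779796, where each meets that height, and whether that is right or left of the point:
Z-17: 1–2 at easting≈413447.7 (right), 3–4 at easting≈401932.4 (right) → 2 crossings.
Z-18: 1–2 at easting≈416835.2 (right), 2–3 at easting≈405379.6 (right) → 2 crossings.
Z-14: 1–2 at easting≈407620.9 (right), 2–3 at easting≈396244.0 (left) → 1 crossing.
Only Z-14 has an odd count, so the point is inside Z-14.

Z-14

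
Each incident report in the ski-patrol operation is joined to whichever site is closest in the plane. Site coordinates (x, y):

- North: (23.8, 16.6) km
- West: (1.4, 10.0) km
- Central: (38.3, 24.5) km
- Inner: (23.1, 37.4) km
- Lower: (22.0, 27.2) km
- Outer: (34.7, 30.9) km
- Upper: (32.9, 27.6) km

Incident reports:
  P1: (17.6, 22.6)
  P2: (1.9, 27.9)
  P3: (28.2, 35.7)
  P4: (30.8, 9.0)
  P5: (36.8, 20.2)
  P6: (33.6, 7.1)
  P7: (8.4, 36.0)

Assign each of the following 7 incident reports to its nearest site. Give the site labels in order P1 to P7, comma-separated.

P1 → Lower (d²=40.52)
P2 → West (d²=320.66)
P3 → Inner (d²=28.90)
P4 → North (d²=106.76)
P5 → Central (d²=20.74)
P6 → North (d²=186.29)
P7 → Inner (d²=218.05)

Lower, West, Inner, North, Central, North, Inner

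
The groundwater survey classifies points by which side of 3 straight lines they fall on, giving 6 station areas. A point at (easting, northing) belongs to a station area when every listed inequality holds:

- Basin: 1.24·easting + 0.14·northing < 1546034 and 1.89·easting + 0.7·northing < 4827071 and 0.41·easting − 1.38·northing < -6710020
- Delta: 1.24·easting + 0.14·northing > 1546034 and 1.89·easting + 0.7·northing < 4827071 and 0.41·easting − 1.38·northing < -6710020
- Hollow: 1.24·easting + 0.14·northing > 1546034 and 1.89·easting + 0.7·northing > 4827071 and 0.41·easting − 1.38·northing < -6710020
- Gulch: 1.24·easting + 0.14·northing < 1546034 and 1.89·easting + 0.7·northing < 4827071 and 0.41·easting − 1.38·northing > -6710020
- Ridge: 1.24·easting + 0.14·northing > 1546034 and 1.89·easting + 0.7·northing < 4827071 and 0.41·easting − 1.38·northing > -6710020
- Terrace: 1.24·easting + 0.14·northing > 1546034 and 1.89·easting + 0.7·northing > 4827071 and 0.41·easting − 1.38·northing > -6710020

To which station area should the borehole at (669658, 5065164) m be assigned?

1.24·669658 + 0.14·5065164 = 1539498.880, which is < 1546034
1.89·669658 + 0.7·5065164 = 4811268.420, which is < 4827071
0.41·669658 − 1.38·5065164 = -6715366.540, which is < -6710020
This sign pattern matches Basin.

Basin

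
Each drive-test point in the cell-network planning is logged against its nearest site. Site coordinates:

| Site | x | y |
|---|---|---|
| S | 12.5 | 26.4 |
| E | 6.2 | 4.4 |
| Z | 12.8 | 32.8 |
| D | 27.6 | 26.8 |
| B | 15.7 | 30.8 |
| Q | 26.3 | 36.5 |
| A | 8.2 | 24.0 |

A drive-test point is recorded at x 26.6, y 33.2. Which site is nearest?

Squared distances to each site:
S: 245.050; E: 1245.600; Z: 190.600; D: 41.960; B: 124.570; Q: 10.980; A: 423.200.
Minimum at Q.

Q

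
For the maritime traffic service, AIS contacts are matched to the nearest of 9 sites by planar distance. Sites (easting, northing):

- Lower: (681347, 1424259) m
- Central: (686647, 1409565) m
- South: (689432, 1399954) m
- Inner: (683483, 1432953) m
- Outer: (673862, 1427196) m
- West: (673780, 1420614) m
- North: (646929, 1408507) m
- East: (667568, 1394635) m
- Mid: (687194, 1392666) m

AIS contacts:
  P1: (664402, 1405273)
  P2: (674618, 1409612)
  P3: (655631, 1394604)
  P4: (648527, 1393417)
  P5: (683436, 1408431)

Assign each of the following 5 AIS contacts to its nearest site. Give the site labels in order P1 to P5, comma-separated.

P1 → East (d²=123190600.00)
P2 → West (d²=121746248.00)
P3 → East (d²=142492930.00)
P4 → North (d²=230261704.00)
P5 → Central (d²=11596477.00)

East, West, East, North, Central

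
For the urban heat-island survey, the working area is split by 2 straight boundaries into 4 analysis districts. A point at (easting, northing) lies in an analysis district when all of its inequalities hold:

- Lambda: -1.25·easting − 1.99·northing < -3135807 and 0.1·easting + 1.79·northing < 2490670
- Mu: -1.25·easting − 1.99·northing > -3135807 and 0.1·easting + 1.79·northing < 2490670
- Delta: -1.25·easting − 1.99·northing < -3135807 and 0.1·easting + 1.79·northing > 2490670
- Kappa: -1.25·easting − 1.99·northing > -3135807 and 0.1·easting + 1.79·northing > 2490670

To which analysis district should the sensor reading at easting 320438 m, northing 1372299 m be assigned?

-1.25·320438 − 1.99·1372299 = -3131422.510, which is > -3135807
0.1·320438 + 1.79·1372299 = 2488459.010, which is < 2490670
This sign pattern matches Mu.

Mu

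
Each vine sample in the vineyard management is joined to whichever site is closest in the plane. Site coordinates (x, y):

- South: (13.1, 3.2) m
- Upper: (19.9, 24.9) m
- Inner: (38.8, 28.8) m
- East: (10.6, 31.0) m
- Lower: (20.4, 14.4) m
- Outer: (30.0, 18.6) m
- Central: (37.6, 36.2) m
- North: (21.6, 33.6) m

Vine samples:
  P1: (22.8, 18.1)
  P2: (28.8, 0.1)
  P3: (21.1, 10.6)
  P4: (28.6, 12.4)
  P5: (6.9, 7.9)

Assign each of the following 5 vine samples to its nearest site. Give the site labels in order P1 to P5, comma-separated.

Lower, South, Lower, Outer, South

P1 → Lower (d²=19.45)
P2 → South (d²=256.10)
P3 → Lower (d²=14.93)
P4 → Outer (d²=40.40)
P5 → South (d²=60.53)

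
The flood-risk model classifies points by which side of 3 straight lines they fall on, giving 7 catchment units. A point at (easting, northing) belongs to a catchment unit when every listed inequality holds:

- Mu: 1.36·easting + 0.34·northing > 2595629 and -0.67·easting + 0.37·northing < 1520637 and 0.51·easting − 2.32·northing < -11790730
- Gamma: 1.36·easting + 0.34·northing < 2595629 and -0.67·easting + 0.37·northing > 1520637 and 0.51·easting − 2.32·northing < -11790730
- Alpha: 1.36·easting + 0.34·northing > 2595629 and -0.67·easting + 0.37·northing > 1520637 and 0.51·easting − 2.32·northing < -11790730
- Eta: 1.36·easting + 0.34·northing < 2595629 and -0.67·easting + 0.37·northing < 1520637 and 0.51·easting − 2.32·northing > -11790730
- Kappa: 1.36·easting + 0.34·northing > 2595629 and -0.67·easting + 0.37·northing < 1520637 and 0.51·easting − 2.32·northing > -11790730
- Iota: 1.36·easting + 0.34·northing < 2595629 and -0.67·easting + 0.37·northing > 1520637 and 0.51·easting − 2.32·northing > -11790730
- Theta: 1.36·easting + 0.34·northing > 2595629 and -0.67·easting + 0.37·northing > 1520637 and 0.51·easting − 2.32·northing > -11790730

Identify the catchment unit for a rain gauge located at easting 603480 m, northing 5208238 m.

Iota

1.36·603480 + 0.34·5208238 = 2591533.720, which is < 2595629
-0.67·603480 + 0.37·5208238 = 1522716.460, which is > 1520637
0.51·603480 − 2.32·5208238 = -11775337.360, which is > -11790730
This sign pattern matches Iota.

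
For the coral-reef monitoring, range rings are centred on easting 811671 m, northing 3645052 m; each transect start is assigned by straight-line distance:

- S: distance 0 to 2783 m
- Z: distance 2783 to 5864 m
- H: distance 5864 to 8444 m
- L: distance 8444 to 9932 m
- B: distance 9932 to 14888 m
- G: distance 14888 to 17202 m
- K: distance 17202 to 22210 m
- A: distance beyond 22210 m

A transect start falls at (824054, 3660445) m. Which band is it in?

K

Distance = √((824054−811671)² + (3660445−3645052)²) = √(153338689.000 + 236944449.000) = 19755.585 m.
17202 ≤ 19755.585 < 22210 → K.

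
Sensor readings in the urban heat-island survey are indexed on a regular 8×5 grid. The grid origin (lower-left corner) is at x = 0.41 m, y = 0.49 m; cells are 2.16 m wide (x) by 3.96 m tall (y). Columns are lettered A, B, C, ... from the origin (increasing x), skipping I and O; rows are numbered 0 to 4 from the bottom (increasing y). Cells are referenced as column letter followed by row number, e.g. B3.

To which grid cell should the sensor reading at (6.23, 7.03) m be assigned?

Column index: ⌊(6.23 − 0.41) / 2.16⌋ = ⌊2.694⌋ = 2 → column C
Row offset from origin: ⌊(7.03 − 0.49) / 3.96⌋ = ⌊1.652⌋ = 1 → row 1

C1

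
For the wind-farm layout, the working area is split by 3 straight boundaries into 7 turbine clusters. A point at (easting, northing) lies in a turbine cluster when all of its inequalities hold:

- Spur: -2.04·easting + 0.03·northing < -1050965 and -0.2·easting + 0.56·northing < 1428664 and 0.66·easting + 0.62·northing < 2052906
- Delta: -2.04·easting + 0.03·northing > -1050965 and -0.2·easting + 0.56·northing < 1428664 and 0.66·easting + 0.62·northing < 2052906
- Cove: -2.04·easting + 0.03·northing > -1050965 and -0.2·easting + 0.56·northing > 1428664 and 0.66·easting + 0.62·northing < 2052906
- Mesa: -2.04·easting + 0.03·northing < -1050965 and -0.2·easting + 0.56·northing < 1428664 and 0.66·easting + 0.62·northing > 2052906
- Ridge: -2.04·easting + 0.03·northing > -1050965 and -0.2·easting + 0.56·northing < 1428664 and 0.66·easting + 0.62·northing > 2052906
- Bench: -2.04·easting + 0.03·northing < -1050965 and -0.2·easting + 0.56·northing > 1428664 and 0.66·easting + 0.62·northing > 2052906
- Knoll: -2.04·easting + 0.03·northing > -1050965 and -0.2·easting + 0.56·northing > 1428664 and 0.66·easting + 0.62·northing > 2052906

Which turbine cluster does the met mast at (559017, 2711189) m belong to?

Spur

-2.04·559017 + 0.03·2711189 = -1059059.010, which is < -1050965
-0.2·559017 + 0.56·2711189 = 1406462.440, which is < 1428664
0.66·559017 + 0.62·2711189 = 2049888.400, which is < 2052906
This sign pattern matches Spur.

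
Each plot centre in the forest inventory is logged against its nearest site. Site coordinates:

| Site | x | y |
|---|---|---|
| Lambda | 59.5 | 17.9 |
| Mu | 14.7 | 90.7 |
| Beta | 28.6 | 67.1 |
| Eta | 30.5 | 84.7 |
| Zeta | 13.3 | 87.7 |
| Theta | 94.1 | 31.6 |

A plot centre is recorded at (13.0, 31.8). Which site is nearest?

Beta

Squared distances to each site:
Lambda: 2355.460; Mu: 3472.100; Beta: 1489.450; Eta: 3104.660; Zeta: 3124.900; Theta: 6577.250.
Minimum at Beta.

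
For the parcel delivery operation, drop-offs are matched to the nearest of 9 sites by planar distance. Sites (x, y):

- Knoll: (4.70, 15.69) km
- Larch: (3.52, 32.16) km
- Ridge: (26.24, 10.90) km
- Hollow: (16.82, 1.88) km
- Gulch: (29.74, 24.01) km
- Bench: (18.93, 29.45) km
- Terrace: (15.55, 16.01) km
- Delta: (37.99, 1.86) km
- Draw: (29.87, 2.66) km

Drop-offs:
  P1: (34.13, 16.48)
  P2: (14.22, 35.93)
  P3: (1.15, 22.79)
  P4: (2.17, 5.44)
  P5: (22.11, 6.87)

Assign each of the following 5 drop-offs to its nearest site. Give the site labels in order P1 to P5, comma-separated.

P1 → Gulch (d²=75.97)
P2 → Bench (d²=64.17)
P3 → Knoll (d²=63.01)
P4 → Knoll (d²=111.46)
P5 → Ridge (d²=33.30)

Gulch, Bench, Knoll, Knoll, Ridge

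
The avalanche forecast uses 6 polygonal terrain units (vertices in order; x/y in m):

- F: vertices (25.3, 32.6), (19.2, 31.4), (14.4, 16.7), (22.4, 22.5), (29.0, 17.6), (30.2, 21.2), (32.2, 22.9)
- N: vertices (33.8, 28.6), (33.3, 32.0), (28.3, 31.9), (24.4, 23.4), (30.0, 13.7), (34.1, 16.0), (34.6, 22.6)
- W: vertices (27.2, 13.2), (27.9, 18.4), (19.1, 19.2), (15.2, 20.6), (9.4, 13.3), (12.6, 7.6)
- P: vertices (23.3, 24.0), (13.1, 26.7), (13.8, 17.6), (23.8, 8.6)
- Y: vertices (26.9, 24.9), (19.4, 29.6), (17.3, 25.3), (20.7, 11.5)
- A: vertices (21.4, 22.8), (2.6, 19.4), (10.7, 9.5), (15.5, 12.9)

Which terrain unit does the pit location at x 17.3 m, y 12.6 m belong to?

W

Cast a ray rightward from (17.3, 12.6). For each polygon, the edges (by vertex number in listed order) whose endpoints lie on opposite sides of y = 12.6, where each meets that height, and whether that is right or left of the point:
F: no edge straddles that height → 0 crossings.
N: no edge straddles that height → 0 crossings.
W: 5–6 at x≈9.79 (left), 6–1 at x≈25.64 (right) → 1 crossing.
P: 3–4 at x≈19.36 (right), 4–1 at x≈23.67 (right) → 2 crossings.
Y: 3–4 at x≈20.43 (right), 4–1 at x≈21.21 (right) → 2 crossings.
A: 2–3 at x≈8.16 (left), 3–4 at x≈15.08 (left) → 0 crossings.
Only W has an odd count, so the point is inside W.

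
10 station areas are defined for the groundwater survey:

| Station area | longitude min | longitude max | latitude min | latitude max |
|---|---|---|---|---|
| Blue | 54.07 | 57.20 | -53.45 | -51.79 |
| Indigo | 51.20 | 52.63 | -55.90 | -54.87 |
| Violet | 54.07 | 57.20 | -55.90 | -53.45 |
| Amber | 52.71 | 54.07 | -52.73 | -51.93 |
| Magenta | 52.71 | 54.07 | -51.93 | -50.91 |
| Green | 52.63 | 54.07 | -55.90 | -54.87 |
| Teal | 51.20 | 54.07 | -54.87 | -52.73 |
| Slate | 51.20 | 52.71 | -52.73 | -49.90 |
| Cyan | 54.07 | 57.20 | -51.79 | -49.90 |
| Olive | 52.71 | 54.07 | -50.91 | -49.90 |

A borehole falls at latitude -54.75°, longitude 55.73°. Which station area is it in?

Violet

The point has longitude = 55.73 and latitude = -54.75.
Only Violet satisfies 54.07 ≤ longitude ≤ 57.20 and -55.90 ≤ latitude ≤ -53.45.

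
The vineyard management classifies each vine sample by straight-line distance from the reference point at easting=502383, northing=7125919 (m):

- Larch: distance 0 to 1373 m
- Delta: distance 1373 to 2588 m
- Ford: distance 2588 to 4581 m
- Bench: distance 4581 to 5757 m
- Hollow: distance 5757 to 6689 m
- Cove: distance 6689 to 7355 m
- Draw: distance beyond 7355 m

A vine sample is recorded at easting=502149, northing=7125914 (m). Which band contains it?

Larch

Distance = √((502149−502383)² + (7125914−7125919)²) = √(54756.000 + 25.000) = 234.053 m.
0 ≤ 234.053 < 1373 → Larch.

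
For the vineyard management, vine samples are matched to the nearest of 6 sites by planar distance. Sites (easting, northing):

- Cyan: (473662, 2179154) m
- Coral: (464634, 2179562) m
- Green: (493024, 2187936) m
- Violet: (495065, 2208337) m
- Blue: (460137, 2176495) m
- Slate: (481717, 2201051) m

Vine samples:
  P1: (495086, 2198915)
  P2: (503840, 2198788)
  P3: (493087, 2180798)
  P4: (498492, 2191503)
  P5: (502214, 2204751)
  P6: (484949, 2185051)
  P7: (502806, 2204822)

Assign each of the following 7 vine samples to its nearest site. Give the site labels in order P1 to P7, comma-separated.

P1 → Violet (d²=88774525.00)
P2 → Violet (d²=168184026.00)
P3 → Green (d²=50955013.00)
P4 → Green (d²=42622513.00)
P5 → Violet (d²=63967597.00)
P6 → Green (d²=73528850.00)
P7 → Violet (d²=72278306.00)

Violet, Violet, Green, Green, Violet, Green, Violet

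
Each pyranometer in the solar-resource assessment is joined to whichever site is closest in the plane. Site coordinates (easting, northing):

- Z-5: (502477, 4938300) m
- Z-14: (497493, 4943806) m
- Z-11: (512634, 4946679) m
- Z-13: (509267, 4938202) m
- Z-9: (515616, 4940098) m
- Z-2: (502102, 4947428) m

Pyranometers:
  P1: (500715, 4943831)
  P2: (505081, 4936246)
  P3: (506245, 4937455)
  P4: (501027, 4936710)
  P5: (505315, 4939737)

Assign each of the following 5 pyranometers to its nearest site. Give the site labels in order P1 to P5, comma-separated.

Z-14, Z-5, Z-13, Z-5, Z-5

P1 → Z-14 (d²=10381909.00)
P2 → Z-5 (d²=10999732.00)
P3 → Z-13 (d²=9690493.00)
P4 → Z-5 (d²=4630600.00)
P5 → Z-5 (d²=10119213.00)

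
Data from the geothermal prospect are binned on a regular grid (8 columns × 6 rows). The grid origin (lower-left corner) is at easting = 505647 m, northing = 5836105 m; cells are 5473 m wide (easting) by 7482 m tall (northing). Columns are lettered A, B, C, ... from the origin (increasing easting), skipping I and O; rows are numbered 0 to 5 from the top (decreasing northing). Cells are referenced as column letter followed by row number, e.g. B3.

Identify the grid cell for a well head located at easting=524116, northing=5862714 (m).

Column index: ⌊(524116 − 505647) / 5473⌋ = ⌊3.375⌋ = 3 → column D
Row offset from origin: ⌊(5862714 − 5836105) / 7482⌋ = ⌊3.556⌋ = 3 → row 2 (counted from top)

D2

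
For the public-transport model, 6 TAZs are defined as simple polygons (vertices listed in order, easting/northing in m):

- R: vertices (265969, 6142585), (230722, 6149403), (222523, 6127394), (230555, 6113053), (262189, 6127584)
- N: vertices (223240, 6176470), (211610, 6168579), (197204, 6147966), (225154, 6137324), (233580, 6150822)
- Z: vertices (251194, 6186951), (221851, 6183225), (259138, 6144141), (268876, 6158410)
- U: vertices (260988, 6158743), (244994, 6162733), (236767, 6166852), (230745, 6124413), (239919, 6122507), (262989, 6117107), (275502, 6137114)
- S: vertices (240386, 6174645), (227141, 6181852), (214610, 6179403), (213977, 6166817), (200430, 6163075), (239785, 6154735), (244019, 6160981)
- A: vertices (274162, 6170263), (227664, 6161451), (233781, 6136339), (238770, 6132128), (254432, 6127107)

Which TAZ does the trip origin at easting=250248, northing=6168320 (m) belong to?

Z

Cast a ray rightward from (250248, 6168320). For each polygon, the edges (by vertex number in listed order) whose endpoints lie on opposite sides of northing = 6168320, where each meets that height, and whether that is right or left of the point:
R: no edge straddles that height → 0 crossings.
N: 2–3 at easting≈211429.0 (left), 5–1 at easting≈226525.7 (left) → 0 crossings.
Z: 2–3 at easting≈236070.7 (left), 4–1 at easting≈262736.5 (right) → 1 crossing.
U: no edge straddles that height → 0 crossings.
S: 3–4 at easting≈214052.6 (left), 7–1 at easting≈242067.7 (left) → 0 crossings.
A: 1–2 at easting≈263909.4 (right), 5–1 at easting≈273273.7 (right) → 2 crossings.
Only Z has an odd count, so the point is inside Z.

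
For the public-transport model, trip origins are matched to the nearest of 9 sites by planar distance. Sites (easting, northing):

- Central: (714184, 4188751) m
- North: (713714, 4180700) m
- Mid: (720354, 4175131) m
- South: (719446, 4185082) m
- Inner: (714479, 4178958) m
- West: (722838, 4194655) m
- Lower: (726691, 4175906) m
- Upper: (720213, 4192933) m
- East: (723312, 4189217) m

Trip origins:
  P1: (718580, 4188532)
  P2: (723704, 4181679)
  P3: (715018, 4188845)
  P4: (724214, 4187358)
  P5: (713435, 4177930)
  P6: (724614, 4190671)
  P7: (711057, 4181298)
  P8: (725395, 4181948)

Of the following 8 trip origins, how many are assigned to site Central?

1

P1 → South
P2 → South
P3 → Central
P4 → East
P5 → Inner
P6 → East
P7 → North
P8 → Lower
1 of the 8 goes to Central.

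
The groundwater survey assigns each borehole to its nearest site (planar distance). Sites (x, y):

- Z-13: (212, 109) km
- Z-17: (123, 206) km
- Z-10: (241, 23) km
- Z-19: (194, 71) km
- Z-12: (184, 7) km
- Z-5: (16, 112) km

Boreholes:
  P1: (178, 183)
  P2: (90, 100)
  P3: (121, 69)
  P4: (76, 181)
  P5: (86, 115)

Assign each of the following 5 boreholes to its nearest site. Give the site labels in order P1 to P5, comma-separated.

P1 → Z-17 (d²=3554.00)
P2 → Z-5 (d²=5620.00)
P3 → Z-19 (d²=5333.00)
P4 → Z-17 (d²=2834.00)
P5 → Z-5 (d²=4909.00)

Z-17, Z-5, Z-19, Z-17, Z-5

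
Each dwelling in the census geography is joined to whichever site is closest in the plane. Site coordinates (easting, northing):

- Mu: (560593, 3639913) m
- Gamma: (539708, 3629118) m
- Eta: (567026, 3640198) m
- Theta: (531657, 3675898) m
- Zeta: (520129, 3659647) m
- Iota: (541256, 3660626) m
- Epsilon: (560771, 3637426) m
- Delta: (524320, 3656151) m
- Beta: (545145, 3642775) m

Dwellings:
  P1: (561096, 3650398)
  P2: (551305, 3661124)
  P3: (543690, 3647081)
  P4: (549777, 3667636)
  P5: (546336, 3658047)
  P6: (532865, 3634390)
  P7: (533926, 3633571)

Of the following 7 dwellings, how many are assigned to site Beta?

P1 → Mu
P2 → Iota
P3 → Beta
P4 → Iota
P5 → Iota
P6 → Gamma
P7 → Gamma
1 of the 7 goes to Beta.

1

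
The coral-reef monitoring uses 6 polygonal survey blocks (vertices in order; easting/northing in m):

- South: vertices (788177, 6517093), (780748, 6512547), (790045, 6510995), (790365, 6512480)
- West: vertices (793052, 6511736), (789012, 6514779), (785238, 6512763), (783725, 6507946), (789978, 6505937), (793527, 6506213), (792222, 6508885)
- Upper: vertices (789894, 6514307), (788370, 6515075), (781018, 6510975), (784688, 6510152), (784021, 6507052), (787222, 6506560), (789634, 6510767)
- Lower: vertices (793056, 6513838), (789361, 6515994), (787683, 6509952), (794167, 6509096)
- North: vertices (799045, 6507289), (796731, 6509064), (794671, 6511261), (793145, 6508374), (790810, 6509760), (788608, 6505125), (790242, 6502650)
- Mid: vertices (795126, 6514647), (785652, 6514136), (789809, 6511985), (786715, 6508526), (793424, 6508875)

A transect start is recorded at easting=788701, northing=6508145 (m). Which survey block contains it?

West

Cast a ray rightward from (788701, 6508145). For each polygon, the edges (by vertex number in listed order) whose endpoints lie on opposite sides of northing = 6508145, where each meets that height, and whether that is right or left of the point:
South: no edge straddles that height → 0 crossings.
West: 3–4 at easting≈783787.5 (left), 6–7 at easting≈792583.4 (right) → 1 crossing.
Upper: 4–5 at easting≈784256.2 (left), 6–7 at easting≈788130.7 (left) → 0 crossings.
Lower: no edge straddles that height → 0 crossings.
North: 1–2 at easting≈797929.1 (right), 5–6 at easting≈790042.7 (right) → 2 crossings.
Mid: no edge straddles that height → 0 crossings.
Only West has an odd count, so the point is inside West.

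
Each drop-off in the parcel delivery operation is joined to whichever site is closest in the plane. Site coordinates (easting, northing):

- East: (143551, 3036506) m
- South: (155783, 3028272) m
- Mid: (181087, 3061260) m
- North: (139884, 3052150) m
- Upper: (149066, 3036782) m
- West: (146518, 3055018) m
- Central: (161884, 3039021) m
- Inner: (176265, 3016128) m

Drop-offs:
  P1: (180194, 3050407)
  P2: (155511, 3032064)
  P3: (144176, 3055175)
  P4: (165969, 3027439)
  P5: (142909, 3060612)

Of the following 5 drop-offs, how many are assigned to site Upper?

P1 → Mid
P2 → South
P3 → West
P4 → South
P5 → West
0 of the 5 go to Upper.

0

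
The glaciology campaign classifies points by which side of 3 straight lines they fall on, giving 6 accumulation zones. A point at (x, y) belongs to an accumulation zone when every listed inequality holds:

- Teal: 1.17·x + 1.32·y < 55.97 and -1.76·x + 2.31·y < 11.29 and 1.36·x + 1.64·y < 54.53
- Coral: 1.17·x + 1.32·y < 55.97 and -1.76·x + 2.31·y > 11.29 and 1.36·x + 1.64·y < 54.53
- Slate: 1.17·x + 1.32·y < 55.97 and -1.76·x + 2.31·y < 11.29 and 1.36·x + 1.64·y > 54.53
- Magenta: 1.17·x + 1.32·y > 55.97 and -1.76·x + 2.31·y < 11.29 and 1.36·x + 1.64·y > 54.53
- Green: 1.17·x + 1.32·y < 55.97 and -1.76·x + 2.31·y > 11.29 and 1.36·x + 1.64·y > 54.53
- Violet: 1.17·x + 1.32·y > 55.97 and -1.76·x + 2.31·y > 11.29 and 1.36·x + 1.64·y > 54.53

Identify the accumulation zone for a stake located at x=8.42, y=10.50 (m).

1.17·8.42 + 1.32·10.50 = 23.711, which is < 55.97
-1.76·8.42 + 2.31·10.50 = 9.436, which is < 11.29
1.36·8.42 + 1.64·10.50 = 28.671, which is < 54.53
This sign pattern matches Teal.

Teal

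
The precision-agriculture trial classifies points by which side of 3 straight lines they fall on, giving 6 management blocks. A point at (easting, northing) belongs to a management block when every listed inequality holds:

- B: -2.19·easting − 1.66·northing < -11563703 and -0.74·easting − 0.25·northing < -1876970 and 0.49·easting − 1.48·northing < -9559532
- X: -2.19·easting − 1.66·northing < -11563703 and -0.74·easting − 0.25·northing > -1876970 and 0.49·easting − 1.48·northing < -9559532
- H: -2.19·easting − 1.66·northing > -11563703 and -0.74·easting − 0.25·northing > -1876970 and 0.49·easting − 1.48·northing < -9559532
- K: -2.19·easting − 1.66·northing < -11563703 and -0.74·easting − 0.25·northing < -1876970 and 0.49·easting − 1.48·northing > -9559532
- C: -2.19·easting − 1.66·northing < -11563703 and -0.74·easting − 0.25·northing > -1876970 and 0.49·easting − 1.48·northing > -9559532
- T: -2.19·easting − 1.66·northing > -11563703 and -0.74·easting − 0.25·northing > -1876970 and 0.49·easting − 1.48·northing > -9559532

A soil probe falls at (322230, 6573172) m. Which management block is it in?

-2.19·322230 − 1.66·6573172 = -11617149.220, which is < -11563703
-0.74·322230 − 0.25·6573172 = -1881743.200, which is < -1876970
0.49·322230 − 1.48·6573172 = -9570401.860, which is < -9559532
This sign pattern matches B.

B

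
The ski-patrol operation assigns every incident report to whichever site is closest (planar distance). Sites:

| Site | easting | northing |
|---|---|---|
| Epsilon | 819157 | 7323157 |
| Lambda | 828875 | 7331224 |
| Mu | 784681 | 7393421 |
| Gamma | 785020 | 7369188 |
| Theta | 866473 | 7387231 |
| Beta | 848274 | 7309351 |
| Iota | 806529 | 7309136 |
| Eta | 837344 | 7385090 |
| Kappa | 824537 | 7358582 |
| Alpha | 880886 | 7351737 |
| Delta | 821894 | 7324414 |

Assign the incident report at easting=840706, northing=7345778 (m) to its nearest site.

Lambda

Squared distances to each site:
Epsilon: 976069042.000; Lambda: 351791477.000; Mu: 5408656074.000; Gamma: 3648958696.000; Theta: 2382289498.000; Beta: 1384200953.000; Iota: 2510703493.000; Eta: 1556736388.000; Kappa: 425378977.000; Alpha: 1649942081.000; Delta: 810311840.000.
Minimum at Lambda.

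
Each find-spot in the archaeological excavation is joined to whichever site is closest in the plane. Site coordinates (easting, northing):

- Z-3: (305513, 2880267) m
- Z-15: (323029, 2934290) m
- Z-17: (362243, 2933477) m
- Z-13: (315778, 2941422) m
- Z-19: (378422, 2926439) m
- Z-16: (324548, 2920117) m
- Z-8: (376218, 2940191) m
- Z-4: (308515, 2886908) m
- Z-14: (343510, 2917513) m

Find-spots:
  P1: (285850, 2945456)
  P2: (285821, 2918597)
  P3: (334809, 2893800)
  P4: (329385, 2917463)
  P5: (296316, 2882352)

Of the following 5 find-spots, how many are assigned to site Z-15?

0

P1 → Z-13
P2 → Z-13
P3 → Z-14
P4 → Z-16
P5 → Z-3
0 of the 5 go to Z-15.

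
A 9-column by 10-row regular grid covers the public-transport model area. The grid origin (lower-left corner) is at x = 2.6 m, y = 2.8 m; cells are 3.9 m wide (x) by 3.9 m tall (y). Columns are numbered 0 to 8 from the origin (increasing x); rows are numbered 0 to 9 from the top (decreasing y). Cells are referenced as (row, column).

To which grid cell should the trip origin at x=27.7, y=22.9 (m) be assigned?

Column index: ⌊(27.7 − 2.6) / 3.9⌋ = ⌊6.436⌋ = 6
Row offset from origin: ⌊(22.9 − 2.8) / 3.9⌋ = ⌊5.154⌋ = 5 → row 4 (counted from top)

(4, 6)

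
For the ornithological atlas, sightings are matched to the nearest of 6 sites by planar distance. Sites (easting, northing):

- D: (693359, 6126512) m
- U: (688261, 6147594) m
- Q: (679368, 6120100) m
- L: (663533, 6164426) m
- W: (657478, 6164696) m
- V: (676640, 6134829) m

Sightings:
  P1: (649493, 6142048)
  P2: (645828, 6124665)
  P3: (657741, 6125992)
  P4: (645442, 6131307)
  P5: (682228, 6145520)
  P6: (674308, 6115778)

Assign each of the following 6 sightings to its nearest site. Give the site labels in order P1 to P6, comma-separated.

P1 → W (d²=576692129.00)
P2 → V (d²=1052686240.00)
P3 → V (d²=435264770.00)
P4 → V (d²=985719688.00)
P5 → U (d²=40698565.00)
P6 → Q (d²=44283284.00)

W, V, V, V, U, Q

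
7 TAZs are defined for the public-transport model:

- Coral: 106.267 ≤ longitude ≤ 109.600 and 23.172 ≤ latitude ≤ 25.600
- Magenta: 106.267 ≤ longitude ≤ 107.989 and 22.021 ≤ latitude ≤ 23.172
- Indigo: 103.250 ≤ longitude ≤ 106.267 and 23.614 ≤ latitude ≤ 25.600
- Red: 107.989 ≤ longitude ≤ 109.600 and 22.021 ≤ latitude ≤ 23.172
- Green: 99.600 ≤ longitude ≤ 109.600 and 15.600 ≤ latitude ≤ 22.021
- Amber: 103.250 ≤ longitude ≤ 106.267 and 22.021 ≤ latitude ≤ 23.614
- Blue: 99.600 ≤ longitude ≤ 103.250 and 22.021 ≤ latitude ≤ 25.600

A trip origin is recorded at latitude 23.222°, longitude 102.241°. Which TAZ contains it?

Blue

The point has longitude = 102.241 and latitude = 23.222.
Only Blue satisfies 99.600 ≤ longitude ≤ 103.250 and 22.021 ≤ latitude ≤ 25.600.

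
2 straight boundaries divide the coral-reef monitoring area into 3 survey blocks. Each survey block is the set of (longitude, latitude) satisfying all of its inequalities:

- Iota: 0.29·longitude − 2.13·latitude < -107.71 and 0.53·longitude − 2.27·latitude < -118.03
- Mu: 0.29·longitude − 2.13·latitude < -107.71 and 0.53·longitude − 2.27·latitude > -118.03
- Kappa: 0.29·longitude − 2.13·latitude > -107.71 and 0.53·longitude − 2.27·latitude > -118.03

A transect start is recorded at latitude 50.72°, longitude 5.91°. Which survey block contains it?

0.29·5.91 − 2.13·50.72 = -106.320, which is > -107.71
0.53·5.91 − 2.27·50.72 = -112.002, which is > -118.03
This sign pattern matches Kappa.

Kappa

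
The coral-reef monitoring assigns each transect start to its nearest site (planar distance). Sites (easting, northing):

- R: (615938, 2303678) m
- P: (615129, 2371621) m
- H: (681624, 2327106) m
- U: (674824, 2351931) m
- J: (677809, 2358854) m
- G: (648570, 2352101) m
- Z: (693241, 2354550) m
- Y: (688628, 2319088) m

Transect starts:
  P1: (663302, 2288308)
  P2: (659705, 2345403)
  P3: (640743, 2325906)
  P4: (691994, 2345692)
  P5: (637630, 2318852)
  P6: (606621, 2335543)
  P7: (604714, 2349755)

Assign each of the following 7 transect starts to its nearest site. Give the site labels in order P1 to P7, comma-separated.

Y, G, G, Z, R, R, P

P1 → Y (d²=1588814676.00)
P2 → G (d²=168851429.00)
P3 → G (d²=747439954.00)
P4 → Z (d²=80019173.00)
P5 → R (d²=700793140.00)
P6 → R (d²=1102184714.00)
P7 → P (d²=586594181.00)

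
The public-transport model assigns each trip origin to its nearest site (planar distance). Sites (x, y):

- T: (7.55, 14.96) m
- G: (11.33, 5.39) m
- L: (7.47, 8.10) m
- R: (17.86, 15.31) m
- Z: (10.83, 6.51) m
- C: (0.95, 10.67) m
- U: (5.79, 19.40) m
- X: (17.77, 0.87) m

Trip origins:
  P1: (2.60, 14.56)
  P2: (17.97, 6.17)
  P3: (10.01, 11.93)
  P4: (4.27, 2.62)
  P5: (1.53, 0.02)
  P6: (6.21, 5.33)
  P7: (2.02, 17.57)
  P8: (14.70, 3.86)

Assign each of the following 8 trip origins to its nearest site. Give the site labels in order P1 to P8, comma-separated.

C, X, T, L, L, L, U, G

P1 → C (d²=17.85)
P2 → X (d²=28.13)
P3 → T (d²=15.23)
P4 → L (d²=40.27)
P5 → L (d²=100.57)
P6 → L (d²=9.26)
P7 → U (d²=17.56)
P8 → G (d²=13.70)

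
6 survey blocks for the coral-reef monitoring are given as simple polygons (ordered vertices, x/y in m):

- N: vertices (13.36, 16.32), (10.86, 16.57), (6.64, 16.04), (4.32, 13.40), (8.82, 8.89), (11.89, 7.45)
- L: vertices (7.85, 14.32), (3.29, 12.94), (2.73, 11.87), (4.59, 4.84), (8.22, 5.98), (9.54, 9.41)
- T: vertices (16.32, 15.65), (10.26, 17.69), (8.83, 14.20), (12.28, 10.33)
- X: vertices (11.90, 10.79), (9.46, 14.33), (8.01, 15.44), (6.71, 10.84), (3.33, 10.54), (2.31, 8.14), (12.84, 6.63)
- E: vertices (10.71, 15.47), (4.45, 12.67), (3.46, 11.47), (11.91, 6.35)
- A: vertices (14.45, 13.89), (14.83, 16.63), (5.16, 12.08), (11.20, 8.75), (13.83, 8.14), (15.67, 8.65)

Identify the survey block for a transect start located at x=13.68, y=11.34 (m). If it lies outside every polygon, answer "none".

A

Cast a ray rightward from (13.68, 11.34). For each polygon, the edges (by vertex number in listed order) whose endpoints lie on opposite sides of y = 11.34, where each meets that height, and whether that is right or left of the point:
N: 4–5 at x≈6.375 (left), 6–1 at x≈12.535 (left) → 0 crossings.
L: 3–4 at x≈2.870 (left), 6–1 at x≈8.876 (left) → 0 crossings.
T: 3–4 at x≈11.380 (left), 4–1 at x≈13.047 (left) → 0 crossings.
X: 1–2 at x≈11.521 (left), 3–4 at x≈6.851 (left) → 0 crossings.
E: 3–4 at x≈3.675 (left), 4–1 at x≈11.253 (left) → 0 crossings.
A: 3–4 at x≈6.502 (left), 6–1 at x≈15.044 (right) → 1 crossing.
Only A has an odd count, so the point is inside A.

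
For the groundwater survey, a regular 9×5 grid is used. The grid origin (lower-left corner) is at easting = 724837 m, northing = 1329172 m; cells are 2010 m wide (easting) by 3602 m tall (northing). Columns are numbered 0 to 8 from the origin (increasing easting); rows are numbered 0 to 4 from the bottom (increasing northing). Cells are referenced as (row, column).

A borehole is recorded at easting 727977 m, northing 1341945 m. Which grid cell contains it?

Column index: ⌊(727977 − 724837) / 2010⌋ = ⌊1.562⌋ = 1
Row offset from origin: ⌊(1341945 − 1329172) / 3602⌋ = ⌊3.546⌋ = 3 → row 3

(3, 1)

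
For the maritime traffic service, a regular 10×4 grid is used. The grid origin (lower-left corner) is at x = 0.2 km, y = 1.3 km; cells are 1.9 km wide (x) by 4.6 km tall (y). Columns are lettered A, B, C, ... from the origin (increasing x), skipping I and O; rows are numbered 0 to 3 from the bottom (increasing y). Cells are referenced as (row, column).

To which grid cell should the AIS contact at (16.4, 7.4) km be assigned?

Column index: ⌊(16.4 − 0.2) / 1.9⌋ = ⌊8.526⌋ = 8 → column J
Row offset from origin: ⌊(7.4 − 1.3) / 4.6⌋ = ⌊1.326⌋ = 1 → row 1

(1, J)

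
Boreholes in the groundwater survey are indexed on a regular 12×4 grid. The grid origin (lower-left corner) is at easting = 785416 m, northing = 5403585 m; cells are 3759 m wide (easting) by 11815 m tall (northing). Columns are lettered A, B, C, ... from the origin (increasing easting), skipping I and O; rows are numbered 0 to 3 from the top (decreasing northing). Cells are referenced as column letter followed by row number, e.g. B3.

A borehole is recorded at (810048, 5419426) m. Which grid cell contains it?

G2

Column index: ⌊(810048 − 785416) / 3759⌋ = ⌊6.553⌋ = 6 → column G
Row offset from origin: ⌊(5419426 − 5403585) / 11815⌋ = ⌊1.341⌋ = 1 → row 2 (counted from top)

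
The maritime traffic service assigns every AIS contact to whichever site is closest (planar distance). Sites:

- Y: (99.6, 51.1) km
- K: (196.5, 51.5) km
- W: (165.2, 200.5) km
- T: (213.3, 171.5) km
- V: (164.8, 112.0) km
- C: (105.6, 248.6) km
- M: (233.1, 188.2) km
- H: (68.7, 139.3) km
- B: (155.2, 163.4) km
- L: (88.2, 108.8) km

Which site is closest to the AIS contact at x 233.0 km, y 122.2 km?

T

Squared distances to each site:
Y: 22850.770; K: 6330.740; W: 10727.730; T: 2818.580; V: 4755.280; C: 32207.720; M: 4356.010; H: 27286.900; B: 7750.280; L: 21146.600.
Minimum at T.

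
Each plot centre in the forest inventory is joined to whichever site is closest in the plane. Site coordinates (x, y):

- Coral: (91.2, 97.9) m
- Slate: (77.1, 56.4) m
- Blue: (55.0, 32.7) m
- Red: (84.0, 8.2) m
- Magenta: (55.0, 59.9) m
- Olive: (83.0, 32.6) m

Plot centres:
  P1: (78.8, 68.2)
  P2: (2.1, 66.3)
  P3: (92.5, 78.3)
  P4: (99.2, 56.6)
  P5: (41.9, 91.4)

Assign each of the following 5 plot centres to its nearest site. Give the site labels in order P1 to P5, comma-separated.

P1 → Slate (d²=142.13)
P2 → Magenta (d²=2839.37)
P3 → Coral (d²=385.85)
P4 → Slate (d²=488.45)
P5 → Magenta (d²=1163.86)

Slate, Magenta, Coral, Slate, Magenta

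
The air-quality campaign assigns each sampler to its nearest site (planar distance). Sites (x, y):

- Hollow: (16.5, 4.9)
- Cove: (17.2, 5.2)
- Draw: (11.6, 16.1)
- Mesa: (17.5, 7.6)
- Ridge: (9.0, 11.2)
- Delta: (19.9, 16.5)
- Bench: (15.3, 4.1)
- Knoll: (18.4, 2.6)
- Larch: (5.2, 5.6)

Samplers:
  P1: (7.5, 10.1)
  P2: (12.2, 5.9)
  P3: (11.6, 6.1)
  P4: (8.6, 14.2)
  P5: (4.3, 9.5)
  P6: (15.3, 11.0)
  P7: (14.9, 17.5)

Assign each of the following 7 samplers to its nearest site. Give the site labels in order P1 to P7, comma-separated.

Ridge, Bench, Bench, Ridge, Larch, Mesa, Draw

P1 → Ridge (d²=3.46)
P2 → Bench (d²=12.85)
P3 → Bench (d²=17.69)
P4 → Ridge (d²=9.16)
P5 → Larch (d²=16.02)
P6 → Mesa (d²=16.40)
P7 → Draw (d²=12.85)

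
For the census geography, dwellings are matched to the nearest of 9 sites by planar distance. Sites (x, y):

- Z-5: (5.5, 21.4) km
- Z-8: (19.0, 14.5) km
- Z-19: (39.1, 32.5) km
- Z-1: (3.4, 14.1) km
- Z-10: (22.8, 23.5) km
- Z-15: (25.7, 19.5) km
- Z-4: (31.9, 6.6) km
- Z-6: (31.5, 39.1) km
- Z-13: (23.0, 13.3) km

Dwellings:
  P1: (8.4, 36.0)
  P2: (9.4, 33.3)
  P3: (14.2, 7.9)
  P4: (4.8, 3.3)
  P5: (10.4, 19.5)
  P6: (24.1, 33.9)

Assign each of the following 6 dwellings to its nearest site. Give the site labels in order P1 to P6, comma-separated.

P1 → Z-5 (d²=221.57)
P2 → Z-5 (d²=156.82)
P3 → Z-8 (d²=66.60)
P4 → Z-1 (d²=118.60)
P5 → Z-5 (d²=27.62)
P6 → Z-6 (d²=81.80)

Z-5, Z-5, Z-8, Z-1, Z-5, Z-6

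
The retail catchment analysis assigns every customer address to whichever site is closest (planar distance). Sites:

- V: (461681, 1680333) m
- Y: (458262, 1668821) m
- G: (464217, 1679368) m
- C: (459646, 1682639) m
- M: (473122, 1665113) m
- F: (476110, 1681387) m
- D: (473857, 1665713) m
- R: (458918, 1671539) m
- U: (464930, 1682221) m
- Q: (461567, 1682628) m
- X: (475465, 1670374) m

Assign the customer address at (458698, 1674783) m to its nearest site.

Squared distances to each site:
V: 39700789.000; Y: 35735540.000; G: 51481586.000; C: 62615440.000; M: 301560676.000; F: 346790560.000; D: 312060181.000; R: 10571936.000; U: 94161668.000; Q: 69775186.000; X: 300571570.000.
Minimum at R.

R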